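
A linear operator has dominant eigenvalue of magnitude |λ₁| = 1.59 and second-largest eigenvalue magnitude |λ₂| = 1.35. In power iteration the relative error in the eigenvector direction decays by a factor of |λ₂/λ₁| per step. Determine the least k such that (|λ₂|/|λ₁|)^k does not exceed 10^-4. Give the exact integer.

57

|λ₂/λ₁| = 1.35/1.59 = 0.84906
Need k ≥ ln(10^-4) / ln(0.84906) = -9.2103 / -0.1636 ≈ 56.288
Smallest integer k satisfying the bound: 57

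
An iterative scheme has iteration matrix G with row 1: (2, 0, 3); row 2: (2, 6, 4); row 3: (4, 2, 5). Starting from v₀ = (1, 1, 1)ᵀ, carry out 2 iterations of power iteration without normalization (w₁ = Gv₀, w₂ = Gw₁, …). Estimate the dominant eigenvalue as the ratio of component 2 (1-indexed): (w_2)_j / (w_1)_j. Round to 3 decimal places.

10.500

w1 = Gv₀ = (2·1 + 0·1 + 3·1; 2·1 + 6·1 + 4·1; 4·1 + 2·1 + 5·1) = (5, 12, 11)
w2 = Gw1 = (2·5 + 0·12 + 3·11; 2·5 + 6·12 + 4·11; 4·5 + 2·12 + 5·11) = (43, 126, 99)
Ratio at component: 126 / 12 = 10.500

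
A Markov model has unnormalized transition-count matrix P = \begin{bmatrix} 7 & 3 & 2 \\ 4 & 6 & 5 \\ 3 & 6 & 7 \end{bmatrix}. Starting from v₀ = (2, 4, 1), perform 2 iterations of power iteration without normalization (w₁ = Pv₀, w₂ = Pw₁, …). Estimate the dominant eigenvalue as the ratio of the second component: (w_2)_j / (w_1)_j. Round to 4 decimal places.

w1 = Pv₀ = (7·2 + 3·4 + 2·1; 4·2 + 6·4 + 5·1; 3·2 + 6·4 + 7·1) = (28, 37, 37)
w2 = Pw1 = (7·28 + 3·37 + 2·37; 4·28 + 6·37 + 5·37; 3·28 + 6·37 + 7·37) = (381, 519, 565)
Ratio at component: 519 / 37 = 14.0270

14.0270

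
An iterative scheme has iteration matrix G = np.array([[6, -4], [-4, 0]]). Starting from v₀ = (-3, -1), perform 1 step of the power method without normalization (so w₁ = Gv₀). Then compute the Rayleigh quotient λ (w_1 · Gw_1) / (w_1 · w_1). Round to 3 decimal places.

w1 = Gv₀ = (6·(-3) + (-4)·(-1); (-4)·(-3) + 0·(-1)) = (-14, 12)
Gw1 = (-132, 56)
w1·Gw1 = (-14)·(-132) + 12·56 = 2520; w1·w1 = (-14)·(-14) + 12·12 = 340
λ ≈ 2520/340 = 7.412

7.412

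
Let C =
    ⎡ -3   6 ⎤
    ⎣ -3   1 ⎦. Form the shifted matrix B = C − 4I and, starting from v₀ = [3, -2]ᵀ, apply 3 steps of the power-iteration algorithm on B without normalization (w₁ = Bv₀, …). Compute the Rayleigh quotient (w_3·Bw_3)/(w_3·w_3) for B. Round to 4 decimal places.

μ ≈ -3.2486

B = C − 4I has rows (-7, 6); (-3, -3)
w1 = Bv₀ = (-33, -3)
w2 = Bw1 = (213, 108)
w3 = Bw2 = (-843, -963)
Bw3 = (123, 5418)
w3·Bw3 = -5321223; w3·w3 = 1638018; μ ≈ -5321223/1638018 = -3.2486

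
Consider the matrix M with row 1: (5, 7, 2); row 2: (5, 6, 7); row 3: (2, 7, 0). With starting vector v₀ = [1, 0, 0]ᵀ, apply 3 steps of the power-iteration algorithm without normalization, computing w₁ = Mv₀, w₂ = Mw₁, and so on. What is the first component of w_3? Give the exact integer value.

893

w1 = Mv₀ = (5·1 + 7·0 + 2·0; 5·1 + 6·0 + 7·0; 2·1 + 7·0 + 0·0) = (5, 5, 2)
w2 = Mw1 = (5·5 + 7·5 + 2·2; 5·5 + 6·5 + 7·2; 2·5 + 7·5 + 0·2) = (64, 69, 45)
w3 = Mw2 = (893, 1049, 611)
The requested component of w3 is 893.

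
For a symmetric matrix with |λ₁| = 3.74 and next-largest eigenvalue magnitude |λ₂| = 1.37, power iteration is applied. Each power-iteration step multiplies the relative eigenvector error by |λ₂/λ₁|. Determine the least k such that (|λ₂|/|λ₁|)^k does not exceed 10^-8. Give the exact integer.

19

|λ₂/λ₁| = 1.37/3.74 = 0.36631
Need k ≥ ln(10^-8) / ln(0.36631) = -18.4207 / -1.0043 ≈ 18.342
Smallest integer k satisfying the bound: 19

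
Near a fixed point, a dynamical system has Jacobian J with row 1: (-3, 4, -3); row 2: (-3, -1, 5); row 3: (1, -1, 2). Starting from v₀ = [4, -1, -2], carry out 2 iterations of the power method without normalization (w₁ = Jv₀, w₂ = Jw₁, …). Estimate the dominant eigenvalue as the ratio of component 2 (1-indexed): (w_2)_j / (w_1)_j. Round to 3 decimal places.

-2.667

w1 = Jv₀ = ((-3)·4 + 4·(-1) + (-3)·(-2); (-3)·4 + (-1)·(-1) + 5·(-2); 1·4 + (-1)·(-1) + 2·(-2)) = (-10, -21, 1)
w2 = Jw1 = ((-3)·(-10) + 4·(-21) + (-3)·1; (-3)·(-10) + (-1)·(-21) + 5·1; 1·(-10) + (-1)·(-21) + 2·1) = (-57, 56, 13)
Ratio at component: 56 / -21 = -2.667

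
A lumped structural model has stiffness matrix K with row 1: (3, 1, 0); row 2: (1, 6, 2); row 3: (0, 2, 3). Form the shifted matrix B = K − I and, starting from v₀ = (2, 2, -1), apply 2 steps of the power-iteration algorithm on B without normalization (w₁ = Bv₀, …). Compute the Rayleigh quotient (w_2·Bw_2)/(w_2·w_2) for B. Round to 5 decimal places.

6.12017

B = K − I has rows (2, 1, 0); (1, 5, 2); (0, 2, 2)
w1 = Bv₀ = (2·2 + 1·2 + 0·(-1); 1·2 + 5·2 + 2·(-1); 0·2 + 2·2 + 2·(-1)) = (6, 10, 2)
w2 = Bw1 = (2·6 + 1·10 + 0·2; 1·6 + 5·10 + 2·2; 0·6 + 2·10 + 2·2) = (22, 60, 24)
Bw2 = (104, 370, 168)
w2·Bw2 = 28520; w2·w2 = 4660; μ ≈ 28520/4660 = 6.12017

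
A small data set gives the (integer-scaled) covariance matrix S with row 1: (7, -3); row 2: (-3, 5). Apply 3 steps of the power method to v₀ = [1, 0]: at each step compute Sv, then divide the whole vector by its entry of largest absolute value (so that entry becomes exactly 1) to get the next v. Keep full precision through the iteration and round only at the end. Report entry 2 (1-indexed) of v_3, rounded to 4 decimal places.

Sv0 = (7.00000, -3.00000); divide by 7.00000 → v1 = (1.00000, -0.42857)
Sv1 = (8.28571, -5.14286); divide by 8.28571 → v2 = (1.00000, -0.62069)
Sv2 = (8.86207, -6.10345); divide by 8.86207 → v3 = (1.00000, -0.68872)
Requested entry of v3: -354/514 = -0.6887

-0.6887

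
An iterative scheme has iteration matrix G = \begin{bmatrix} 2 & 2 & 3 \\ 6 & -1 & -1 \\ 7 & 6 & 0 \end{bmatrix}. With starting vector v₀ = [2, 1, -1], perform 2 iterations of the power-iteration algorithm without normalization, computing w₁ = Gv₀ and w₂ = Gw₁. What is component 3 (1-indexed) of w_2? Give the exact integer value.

93

w1 = Gv₀ = (2·2 + 2·1 + 3·(-1); 6·2 + (-1)·1 + (-1)·(-1); 7·2 + 6·1 + 0·(-1)) = (3, 12, 20)
w2 = Gw1 = (2·3 + 2·12 + 3·20; 6·3 + (-1)·12 + (-1)·20; 7·3 + 6·12 + 0·20) = (90, -14, 93)
The requested component of w2 is 93.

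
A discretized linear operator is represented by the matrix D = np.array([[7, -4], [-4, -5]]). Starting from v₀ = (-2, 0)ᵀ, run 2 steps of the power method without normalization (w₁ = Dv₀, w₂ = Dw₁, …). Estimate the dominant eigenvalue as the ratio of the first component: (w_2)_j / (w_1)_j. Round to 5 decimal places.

λ ≈ 9.28571

w1 = Dv₀ = (-14, 8)
w2 = Dw1 = (-130, 16)
Ratio at component: -130 / -14 = 9.28571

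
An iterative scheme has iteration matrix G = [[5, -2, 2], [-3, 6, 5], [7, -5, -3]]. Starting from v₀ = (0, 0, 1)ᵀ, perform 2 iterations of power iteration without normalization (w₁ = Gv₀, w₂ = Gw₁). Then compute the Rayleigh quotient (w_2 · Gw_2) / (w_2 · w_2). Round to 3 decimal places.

w1 = Gv₀ = (2, 5, -3)
w2 = Gw1 = (-6, 9, -2)
Gw2 = (-52, 62, -81)
w2·Gw2 = (-6)·(-52) + 9·62 + (-2)·(-81) = 1032; w2·w2 = (-6)·(-6) + 9·9 + (-2)·(-2) = 121
λ ≈ 1032/121 = 8.529

8.529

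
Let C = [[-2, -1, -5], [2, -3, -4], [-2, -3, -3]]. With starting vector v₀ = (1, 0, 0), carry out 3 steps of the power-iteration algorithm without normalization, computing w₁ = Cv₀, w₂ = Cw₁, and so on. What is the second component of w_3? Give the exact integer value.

14

w1 = Cv₀ = ((-2)·1 + (-1)·0 + (-5)·0; 2·1 + (-3)·0 + (-4)·0; (-2)·1 + (-3)·0 + (-3)·0) = (-2, 2, -2)
w2 = Cw1 = ((-2)·(-2) + (-1)·2 + (-5)·(-2); 2·(-2) + (-3)·2 + (-4)·(-2); (-2)·(-2) + (-3)·2 + (-3)·(-2)) = (12, -2, 4)
w3 = Cw2 = (-42, 14, -30)
The requested component of w3 is 14.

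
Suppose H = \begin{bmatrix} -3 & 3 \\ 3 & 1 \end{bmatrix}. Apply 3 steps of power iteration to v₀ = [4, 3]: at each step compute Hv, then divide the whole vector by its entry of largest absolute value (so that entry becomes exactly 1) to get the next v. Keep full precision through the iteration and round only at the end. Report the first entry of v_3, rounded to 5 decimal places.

-0.85714

Hv0 = (-3.000000, 15.000000); divide by 15.000000 → v1 = (-0.200000, 1.000000)
Hv1 = (3.600000, 0.400000); divide by 3.600000 → v2 = (1.000000, 0.111111)
Hv2 = (-2.666667, 3.111111); divide by 3.111111 → v3 = (-0.857143, 1.000000)
Requested entry of v3: -144/168 = -0.85714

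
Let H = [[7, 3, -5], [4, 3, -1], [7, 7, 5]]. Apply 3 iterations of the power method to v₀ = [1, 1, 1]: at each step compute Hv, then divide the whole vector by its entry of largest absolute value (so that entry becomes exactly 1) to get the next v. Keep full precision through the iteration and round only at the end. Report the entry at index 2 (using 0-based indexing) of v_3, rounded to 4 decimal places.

Hv0 = (5.00000, 6.00000, 19.00000); divide by 19.00000 → v1 = (0.26316, 0.31579, 1.00000)
Hv1 = (-2.21053, 1.00000, 9.05263); divide by 9.05263 → v2 = (-0.24419, 0.11047, 1.00000)
Hv2 = (-6.37791, -1.64535, 4.06395); divide by -6.37791 → v3 = (1.00000, 0.25798, -0.63719)
Requested entry of v3: 699/-1097 = -0.6372

-0.6372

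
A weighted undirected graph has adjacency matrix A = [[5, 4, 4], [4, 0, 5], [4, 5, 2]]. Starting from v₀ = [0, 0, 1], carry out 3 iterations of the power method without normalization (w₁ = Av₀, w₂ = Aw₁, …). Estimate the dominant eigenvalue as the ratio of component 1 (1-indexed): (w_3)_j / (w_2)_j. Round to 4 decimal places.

10.9167

w1 = Av₀ = (4, 5, 2)
w2 = Aw1 = (48, 26, 45)
w3 = Aw2 = (524, 417, 412)
Ratio at component: 524 / 48 = 10.9167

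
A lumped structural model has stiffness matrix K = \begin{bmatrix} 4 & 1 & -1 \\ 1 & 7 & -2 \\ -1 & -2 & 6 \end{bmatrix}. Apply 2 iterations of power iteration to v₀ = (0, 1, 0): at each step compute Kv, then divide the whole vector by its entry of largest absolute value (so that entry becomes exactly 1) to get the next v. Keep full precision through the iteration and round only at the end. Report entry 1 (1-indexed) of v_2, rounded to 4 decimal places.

0.2407

Kv0 = (1.00000, 7.00000, -2.00000); divide by 7.00000 → v1 = (0.14286, 1.00000, -0.28571)
Kv1 = (1.85714, 7.71429, -3.85714); divide by 7.71429 → v2 = (0.24074, 1.00000, -0.50000)
Requested entry of v2: 13/54 = 0.2407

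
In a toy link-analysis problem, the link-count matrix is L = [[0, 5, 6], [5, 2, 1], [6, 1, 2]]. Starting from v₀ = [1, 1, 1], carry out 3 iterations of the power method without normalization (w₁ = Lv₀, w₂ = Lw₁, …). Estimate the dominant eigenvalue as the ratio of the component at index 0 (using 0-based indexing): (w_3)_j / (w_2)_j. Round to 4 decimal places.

w1 = Lv₀ = (11, 8, 9)
w2 = Lw1 = (94, 80, 92)
w3 = Lw2 = (952, 722, 828)
Ratio at component: 952 / 94 = 10.1277

10.1277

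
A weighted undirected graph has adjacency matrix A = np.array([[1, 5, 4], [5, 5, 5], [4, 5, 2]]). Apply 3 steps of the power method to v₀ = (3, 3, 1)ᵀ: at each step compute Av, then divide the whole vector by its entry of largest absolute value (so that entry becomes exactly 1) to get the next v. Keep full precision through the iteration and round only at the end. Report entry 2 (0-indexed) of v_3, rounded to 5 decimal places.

0.76015

Av0 = (22.000000, 35.000000, 29.000000); divide by 35.000000 → v1 = (0.628571, 1.000000, 0.828571)
Av1 = (8.942857, 12.285714, 9.171429); divide by 12.285714 → v2 = (0.727907, 1.000000, 0.746512)
Av2 = (8.713953, 12.372093, 9.404651); divide by 12.372093 → v3 = (0.704323, 1.000000, 0.760150)
Requested entry of v3: 4044/5320 = 0.76015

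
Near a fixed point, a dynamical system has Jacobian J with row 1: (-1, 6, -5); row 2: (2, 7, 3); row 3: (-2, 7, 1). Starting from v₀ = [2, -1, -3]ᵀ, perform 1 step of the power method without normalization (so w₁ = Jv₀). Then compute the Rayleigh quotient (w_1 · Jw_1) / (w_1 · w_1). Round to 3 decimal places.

λ ≈ 7.324

w1 = Jv₀ = ((-1)·2 + 6·(-1) + (-5)·(-3); 2·2 + 7·(-1) + 3·(-3); (-2)·2 + 7·(-1) + 1·(-3)) = (7, -12, -14)
Jw1 = (-9, -112, -112)
w1·Jw1 = 7·(-9) + (-12)·(-112) + (-14)·(-112) = 2849; w1·w1 = 7·7 + (-12)·(-12) + (-14)·(-14) = 389
λ ≈ 2849/389 = 7.324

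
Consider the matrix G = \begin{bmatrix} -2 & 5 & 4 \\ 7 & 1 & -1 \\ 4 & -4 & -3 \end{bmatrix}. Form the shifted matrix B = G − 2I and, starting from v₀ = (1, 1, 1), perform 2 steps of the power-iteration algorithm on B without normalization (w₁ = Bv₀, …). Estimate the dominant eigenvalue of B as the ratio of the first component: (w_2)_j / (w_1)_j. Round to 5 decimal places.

-3.00000

B = G − 2I has rows (-4, 5, 4); (7, -1, -1); (4, -4, -5)
w1 = Bv₀ = ((-4)·1 + 5·1 + 4·1; 7·1 + (-1)·1 + (-1)·1; 4·1 + (-4)·1 + (-5)·1) = (5, 5, -5)
w2 = Bw1 = ((-4)·5 + 5·5 + 4·(-5); 7·5 + (-1)·5 + (-1)·(-5); 4·5 + (-4)·5 + (-5)·(-5)) = (-15, 35, 25)
Ratio: -15/5 = -3.00000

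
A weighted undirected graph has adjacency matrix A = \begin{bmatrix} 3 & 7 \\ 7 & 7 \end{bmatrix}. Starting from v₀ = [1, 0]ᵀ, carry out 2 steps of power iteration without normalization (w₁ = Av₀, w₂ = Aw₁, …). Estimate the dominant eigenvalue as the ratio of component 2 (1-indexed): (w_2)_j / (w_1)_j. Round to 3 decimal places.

w1 = Av₀ = (3, 7)
w2 = Aw1 = (58, 70)
Ratio at component: 70 / 7 = 10.000

λ ≈ 10.000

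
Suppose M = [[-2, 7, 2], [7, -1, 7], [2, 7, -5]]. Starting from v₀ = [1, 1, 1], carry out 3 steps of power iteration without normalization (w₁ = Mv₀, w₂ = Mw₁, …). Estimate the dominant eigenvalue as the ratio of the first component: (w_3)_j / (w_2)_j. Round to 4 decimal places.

w1 = Mv₀ = (7, 13, 4)
w2 = Mw1 = (85, 64, 85)
w3 = Mw2 = (448, 1126, 193)
Ratio at component: 448 / 85 = 5.2706

5.2706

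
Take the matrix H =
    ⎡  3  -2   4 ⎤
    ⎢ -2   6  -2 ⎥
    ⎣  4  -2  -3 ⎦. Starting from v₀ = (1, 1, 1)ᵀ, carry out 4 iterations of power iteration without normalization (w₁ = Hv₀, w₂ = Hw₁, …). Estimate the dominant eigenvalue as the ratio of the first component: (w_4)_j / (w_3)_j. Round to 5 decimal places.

w1 = Hv₀ = (3·1 + (-2)·1 + 4·1; (-2)·1 + 6·1 + (-2)·1; 4·1 + (-2)·1 + (-3)·1) = (5, 2, -1)
w2 = Hw1 = (3·5 + (-2)·2 + 4·(-1); (-2)·5 + 6·2 + (-2)·(-1); 4·5 + (-2)·2 + (-3)·(-1)) = (7, 4, 19)
w3 = Hw2 = (89, -28, -37)
w4 = Hw3 = (175, -272, 523)
Ratio at component: 175 / 89 = 1.96629

λ ≈ 1.96629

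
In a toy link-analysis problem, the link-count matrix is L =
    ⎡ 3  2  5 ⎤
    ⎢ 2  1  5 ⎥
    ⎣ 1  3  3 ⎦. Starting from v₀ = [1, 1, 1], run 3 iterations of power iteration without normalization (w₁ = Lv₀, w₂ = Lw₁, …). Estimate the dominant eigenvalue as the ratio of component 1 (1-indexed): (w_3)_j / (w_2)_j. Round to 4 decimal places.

λ ≈ 7.9506

w1 = Lv₀ = (10, 8, 7)
w2 = Lw1 = (81, 63, 55)
w3 = Lw2 = (644, 500, 435)
Ratio at component: 644 / 81 = 7.9506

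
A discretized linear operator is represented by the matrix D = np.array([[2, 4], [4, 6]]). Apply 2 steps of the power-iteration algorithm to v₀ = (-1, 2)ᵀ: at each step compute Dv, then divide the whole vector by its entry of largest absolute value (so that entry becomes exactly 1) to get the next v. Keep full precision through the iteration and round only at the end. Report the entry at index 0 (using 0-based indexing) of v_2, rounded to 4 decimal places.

0.6111

Dv0 = (6.00000, 8.00000); divide by 8.00000 → v1 = (0.75000, 1.00000)
Dv1 = (5.50000, 9.00000); divide by 9.00000 → v2 = (0.61111, 1.00000)
Requested entry of v2: 44/72 = 0.6111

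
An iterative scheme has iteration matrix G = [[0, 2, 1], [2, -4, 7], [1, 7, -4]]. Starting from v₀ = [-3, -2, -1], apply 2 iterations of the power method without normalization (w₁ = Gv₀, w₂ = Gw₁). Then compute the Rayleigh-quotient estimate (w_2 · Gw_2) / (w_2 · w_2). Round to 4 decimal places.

w1 = Gv₀ = (0·(-3) + 2·(-2) + 1·(-1); 2·(-3) + (-4)·(-2) + 7·(-1); 1·(-3) + 7·(-2) + (-4)·(-1)) = (-5, -5, -13)
w2 = Gw1 = (0·(-5) + 2·(-5) + 1·(-13); 2·(-5) + (-4)·(-5) + 7·(-13); 1·(-5) + 7·(-5) + (-4)·(-13)) = (-23, -81, 12)
Gw2 = (-150, 362, -638)
w2·Gw2 = (-23)·(-150) + (-81)·362 + 12·(-638) = -33528; w2·w2 = (-23)·(-23) + (-81)·(-81) + 12·12 = 7234
λ ≈ -33528/7234 = -4.6348

-4.6348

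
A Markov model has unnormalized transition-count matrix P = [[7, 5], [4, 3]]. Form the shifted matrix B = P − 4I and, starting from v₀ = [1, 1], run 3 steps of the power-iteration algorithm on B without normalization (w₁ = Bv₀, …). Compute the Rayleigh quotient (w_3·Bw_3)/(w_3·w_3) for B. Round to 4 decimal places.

B = P − 4I has rows (3, 5); (4, -1)
w1 = Bv₀ = (8, 3)
w2 = Bw1 = (39, 29)
w3 = Bw2 = (262, 127)
Bw3 = (1421, 921)
w3·Bw3 = 489269; w3·w3 = 84773; μ ≈ 489269/84773 = 5.7715

5.7715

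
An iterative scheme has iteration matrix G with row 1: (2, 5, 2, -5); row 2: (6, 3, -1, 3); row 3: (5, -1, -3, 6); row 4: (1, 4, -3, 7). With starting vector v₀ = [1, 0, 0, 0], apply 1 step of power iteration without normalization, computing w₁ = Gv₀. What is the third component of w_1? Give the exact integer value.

w1 = Gv₀ = (2·1 + 5·0 + 2·0 + (-5)·0; 6·1 + 3·0 + (-1)·0 + 3·0; 5·1 + (-1)·0 + (-3)·0 + 6·0; 1·1 + 4·0 + (-3)·0 + 7·0) = (2, 6, 5, 1)
The requested component of w1 is 5.

5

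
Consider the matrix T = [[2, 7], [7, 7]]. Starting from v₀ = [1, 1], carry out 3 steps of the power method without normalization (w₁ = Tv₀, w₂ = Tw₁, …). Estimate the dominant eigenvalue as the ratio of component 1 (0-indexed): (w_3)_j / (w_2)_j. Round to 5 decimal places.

λ ≈ 12.04348

w1 = Tv₀ = (9, 14)
w2 = Tw1 = (116, 161)
w3 = Tw2 = (1359, 1939)
Ratio at component: 1939 / 161 = 12.04348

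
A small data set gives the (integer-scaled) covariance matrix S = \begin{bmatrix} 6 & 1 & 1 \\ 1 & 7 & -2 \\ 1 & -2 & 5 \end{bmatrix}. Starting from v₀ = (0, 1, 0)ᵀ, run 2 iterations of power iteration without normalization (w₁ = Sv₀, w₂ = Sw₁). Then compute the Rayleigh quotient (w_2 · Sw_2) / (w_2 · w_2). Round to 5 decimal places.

λ ≈ 8.25379

w1 = Sv₀ = (6·0 + 1·1 + 1·0; 1·0 + 7·1 + (-2)·0; 1·0 + (-2)·1 + 5·0) = (1, 7, -2)
w2 = Sw1 = (6·1 + 1·7 + 1·(-2); 1·1 + 7·7 + (-2)·(-2); 1·1 + (-2)·7 + 5·(-2)) = (11, 54, -23)
Sw2 = (97, 435, -212)
w2·Sw2 = 11·97 + 54·435 + (-23)·(-212) = 29433; w2·w2 = 11·11 + 54·54 + (-23)·(-23) = 3566
λ ≈ 29433/3566 = 8.25379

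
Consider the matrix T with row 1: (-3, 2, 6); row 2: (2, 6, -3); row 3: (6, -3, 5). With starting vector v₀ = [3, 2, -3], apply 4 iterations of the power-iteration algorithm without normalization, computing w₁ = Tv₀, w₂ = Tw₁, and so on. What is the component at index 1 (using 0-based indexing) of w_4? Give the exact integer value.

w1 = Tv₀ = ((-3)·3 + 2·2 + 6·(-3); 2·3 + 6·2 + (-3)·(-3); 6·3 + (-3)·2 + 5·(-3)) = (-23, 27, -3)
w2 = Tw1 = ((-3)·(-23) + 2·27 + 6·(-3); 2·(-23) + 6·27 + (-3)·(-3); 6·(-23) + (-3)·27 + 5·(-3)) = (105, 125, -234)
w3 = Tw2 = (-1469, 1662, -915)
w4 = Tw3 = (2241, 9779, -18375)
The requested component of w4 is 9779.

9779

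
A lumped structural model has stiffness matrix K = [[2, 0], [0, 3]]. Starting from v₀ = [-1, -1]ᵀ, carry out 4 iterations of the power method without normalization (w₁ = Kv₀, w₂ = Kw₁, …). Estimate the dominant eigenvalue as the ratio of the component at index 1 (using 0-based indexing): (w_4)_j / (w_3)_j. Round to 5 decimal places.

w1 = Kv₀ = (2·(-1) + 0·(-1); 0·(-1) + 3·(-1)) = (-2, -3)
w2 = Kw1 = (2·(-2) + 0·(-3); 0·(-2) + 3·(-3)) = (-4, -9)
w3 = Kw2 = (-8, -27)
w4 = Kw3 = (-16, -81)
Ratio at component: -81 / -27 = 3.00000

3.00000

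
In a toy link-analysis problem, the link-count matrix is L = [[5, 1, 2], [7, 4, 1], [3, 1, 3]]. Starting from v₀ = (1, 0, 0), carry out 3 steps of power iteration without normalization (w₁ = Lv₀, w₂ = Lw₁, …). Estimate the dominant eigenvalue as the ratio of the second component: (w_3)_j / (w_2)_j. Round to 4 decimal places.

8.5000

w1 = Lv₀ = (5·1 + 1·0 + 2·0; 7·1 + 4·0 + 1·0; 3·1 + 1·0 + 3·0) = (5, 7, 3)
w2 = Lw1 = (5·5 + 1·7 + 2·3; 7·5 + 4·7 + 1·3; 3·5 + 1·7 + 3·3) = (38, 66, 31)
w3 = Lw2 = (318, 561, 273)
Ratio at component: 561 / 66 = 8.5000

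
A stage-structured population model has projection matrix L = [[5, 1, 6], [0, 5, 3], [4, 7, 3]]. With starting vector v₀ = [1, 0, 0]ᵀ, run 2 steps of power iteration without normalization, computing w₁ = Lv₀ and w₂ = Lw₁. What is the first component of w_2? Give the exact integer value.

49

w1 = Lv₀ = (5, 0, 4)
w2 = Lw1 = (49, 12, 32)
The requested component of w2 is 49.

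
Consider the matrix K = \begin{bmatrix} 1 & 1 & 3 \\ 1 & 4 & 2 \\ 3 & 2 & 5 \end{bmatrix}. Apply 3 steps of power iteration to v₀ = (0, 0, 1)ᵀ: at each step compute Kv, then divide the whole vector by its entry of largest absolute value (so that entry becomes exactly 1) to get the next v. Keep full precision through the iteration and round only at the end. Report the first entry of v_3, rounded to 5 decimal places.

Kv0 = (3.000000, 2.000000, 5.000000); divide by 5.000000 → v1 = (0.600000, 0.400000, 1.000000)
Kv1 = (4.000000, 4.200000, 7.600000); divide by 7.600000 → v2 = (0.526316, 0.552632, 1.000000)
Kv2 = (4.078947, 4.736842, 7.684211); divide by 7.684211 → v3 = (0.530822, 0.616438, 1.000000)
Requested entry of v3: 155/292 = 0.53082

0.53082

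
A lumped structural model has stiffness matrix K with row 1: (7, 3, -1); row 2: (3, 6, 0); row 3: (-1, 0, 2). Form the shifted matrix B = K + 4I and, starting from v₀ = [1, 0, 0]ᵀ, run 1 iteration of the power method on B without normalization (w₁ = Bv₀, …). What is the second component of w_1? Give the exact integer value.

3

B = K + 4I has rows (11, 3, -1); (3, 10, 0); (-1, 0, 6)
w1 = Bv₀ = (11·1 + 3·0 + (-1)·0; 3·1 + 10·0 + 0·0; (-1)·1 + 0·0 + 6·0) = (11, 3, -1)
Requested component of w1: 3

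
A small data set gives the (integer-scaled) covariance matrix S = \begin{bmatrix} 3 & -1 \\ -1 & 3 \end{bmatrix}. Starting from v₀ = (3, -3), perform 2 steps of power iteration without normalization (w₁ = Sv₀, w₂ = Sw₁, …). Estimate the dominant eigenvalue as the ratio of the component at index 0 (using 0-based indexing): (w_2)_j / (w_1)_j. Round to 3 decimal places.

w1 = Sv₀ = (12, -12)
w2 = Sw1 = (48, -48)
Ratio at component: 48 / 12 = 4.000

λ ≈ 4.000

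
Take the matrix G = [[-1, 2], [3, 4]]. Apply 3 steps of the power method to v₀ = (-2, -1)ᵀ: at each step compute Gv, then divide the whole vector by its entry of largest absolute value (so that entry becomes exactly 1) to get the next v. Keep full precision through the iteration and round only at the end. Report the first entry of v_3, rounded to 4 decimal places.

0.2727

Gv0 = (0.00000, -10.00000); divide by -10.00000 → v1 = (0.00000, 1.00000)
Gv1 = (2.00000, 4.00000); divide by 4.00000 → v2 = (0.50000, 1.00000)
Gv2 = (1.50000, 5.50000); divide by 5.50000 → v3 = (0.27273, 1.00000)
Requested entry of v3: -60/-220 = 0.2727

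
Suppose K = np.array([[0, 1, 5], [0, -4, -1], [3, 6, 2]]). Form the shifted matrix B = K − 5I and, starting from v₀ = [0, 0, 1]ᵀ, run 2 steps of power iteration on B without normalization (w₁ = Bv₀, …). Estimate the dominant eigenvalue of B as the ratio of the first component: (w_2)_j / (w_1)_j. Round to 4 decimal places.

μ ≈ -8.2000

B = K − 5I has rows (-5, 1, 5); (0, -9, -1); (3, 6, -3)
w1 = Bv₀ = (5, -1, -3)
w2 = Bw1 = (-41, 12, 18)
Ratio: -41/5 = -8.2000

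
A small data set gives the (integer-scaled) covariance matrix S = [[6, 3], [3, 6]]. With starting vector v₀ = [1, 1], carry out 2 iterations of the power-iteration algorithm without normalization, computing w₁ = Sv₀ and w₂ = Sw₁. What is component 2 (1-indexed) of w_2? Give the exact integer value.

81

w1 = Sv₀ = (9, 9)
w2 = Sw1 = (81, 81)
The requested component of w2 is 81.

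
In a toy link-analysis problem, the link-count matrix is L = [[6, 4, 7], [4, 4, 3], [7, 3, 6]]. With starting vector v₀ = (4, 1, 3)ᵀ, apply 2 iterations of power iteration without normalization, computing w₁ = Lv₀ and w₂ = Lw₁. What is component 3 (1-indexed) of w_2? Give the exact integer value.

w1 = Lv₀ = (49, 29, 49)
w2 = Lw1 = (753, 459, 724)
The requested component of w2 is 724.

724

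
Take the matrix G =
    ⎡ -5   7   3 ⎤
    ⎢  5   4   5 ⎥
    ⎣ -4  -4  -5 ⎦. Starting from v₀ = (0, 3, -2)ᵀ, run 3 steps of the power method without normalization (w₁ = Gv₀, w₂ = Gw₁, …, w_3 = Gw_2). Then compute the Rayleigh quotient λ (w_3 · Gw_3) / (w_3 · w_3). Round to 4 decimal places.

w1 = Gv₀ = ((-5)·0 + 7·3 + 3·(-2); 5·0 + 4·3 + 5·(-2); (-4)·0 + (-4)·3 + (-5)·(-2)) = (15, 2, -2)
w2 = Gw1 = ((-5)·15 + 7·2 + 3·(-2); 5·15 + 4·2 + 5·(-2); (-4)·15 + (-4)·2 + (-5)·(-2)) = (-67, 73, -58)
w3 = Gw2 = (672, -333, 266)
Gw3 = (-4893, 3358, -2686)
w3·Gw3 = 672·(-4893) + (-333)·3358 + 266·(-2686) = -5120786; w3·w3 = 672·672 + (-333)·(-333) + 266·266 = 633229
λ ≈ -5120786/633229 = -8.0868

λ ≈ -8.0868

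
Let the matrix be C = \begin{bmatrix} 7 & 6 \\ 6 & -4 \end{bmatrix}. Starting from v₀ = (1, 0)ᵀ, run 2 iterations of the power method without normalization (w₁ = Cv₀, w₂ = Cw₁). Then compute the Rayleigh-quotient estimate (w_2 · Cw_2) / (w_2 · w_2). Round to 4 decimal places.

w1 = Cv₀ = (7·1 + 6·0; 6·1 + (-4)·0) = (7, 6)
w2 = Cw1 = (7·7 + 6·6; 6·7 + (-4)·6) = (85, 18)
Cw2 = (703, 438)
w2·Cw2 = 85·703 + 18·438 = 67639; w2·w2 = 85·85 + 18·18 = 7549
λ ≈ 67639/7549 = 8.9600

λ ≈ 8.9600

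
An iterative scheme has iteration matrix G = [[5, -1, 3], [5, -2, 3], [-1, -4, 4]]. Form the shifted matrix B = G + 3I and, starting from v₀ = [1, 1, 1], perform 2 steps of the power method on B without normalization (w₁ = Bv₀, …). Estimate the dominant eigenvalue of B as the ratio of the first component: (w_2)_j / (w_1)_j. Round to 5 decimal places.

μ ≈ 7.70000

B = G + 3I has rows (8, -1, 3); (5, 1, 3); (-1, -4, 7)
w1 = Bv₀ = (8·1 + (-1)·1 + 3·1; 5·1 + 1·1 + 3·1; (-1)·1 + (-4)·1 + 7·1) = (10, 9, 2)
w2 = Bw1 = (8·10 + (-1)·9 + 3·2; 5·10 + 1·9 + 3·2; (-1)·10 + (-4)·9 + 7·2) = (77, 65, -32)
Ratio: 77/10 = 7.70000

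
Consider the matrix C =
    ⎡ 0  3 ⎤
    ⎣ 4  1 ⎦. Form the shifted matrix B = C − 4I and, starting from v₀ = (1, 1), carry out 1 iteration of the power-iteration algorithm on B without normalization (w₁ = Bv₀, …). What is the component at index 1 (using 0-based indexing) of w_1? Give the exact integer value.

B = C − 4I has rows (-4, 3); (4, -3)
w1 = Bv₀ = ((-4)·1 + 3·1; 4·1 + (-3)·1) = (-1, 1)
Requested component of w1: 1

1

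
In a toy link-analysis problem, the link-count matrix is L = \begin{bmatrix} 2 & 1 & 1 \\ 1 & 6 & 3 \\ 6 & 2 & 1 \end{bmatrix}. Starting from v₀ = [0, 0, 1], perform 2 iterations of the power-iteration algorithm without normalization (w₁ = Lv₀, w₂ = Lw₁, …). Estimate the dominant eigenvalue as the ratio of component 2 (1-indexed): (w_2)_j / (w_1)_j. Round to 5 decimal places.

7.33333

w1 = Lv₀ = (2·0 + 1·0 + 1·1; 1·0 + 6·0 + 3·1; 6·0 + 2·0 + 1·1) = (1, 3, 1)
w2 = Lw1 = (2·1 + 1·3 + 1·1; 1·1 + 6·3 + 3·1; 6·1 + 2·3 + 1·1) = (6, 22, 13)
Ratio at component: 22 / 3 = 7.33333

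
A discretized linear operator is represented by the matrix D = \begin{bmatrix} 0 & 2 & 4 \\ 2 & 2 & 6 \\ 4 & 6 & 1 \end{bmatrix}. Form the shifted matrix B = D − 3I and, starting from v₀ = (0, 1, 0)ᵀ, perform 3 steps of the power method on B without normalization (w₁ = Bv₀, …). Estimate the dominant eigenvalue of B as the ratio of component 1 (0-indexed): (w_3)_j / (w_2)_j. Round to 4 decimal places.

μ ≈ -1.6829

B = D − 3I has rows (-3, 2, 4); (2, -1, 6); (4, 6, -2)
w1 = Bv₀ = (2, -1, 6)
w2 = Bw1 = (16, 41, -10)
w3 = Bw2 = (-6, -69, 330)
Ratio: -69/41 = -1.6829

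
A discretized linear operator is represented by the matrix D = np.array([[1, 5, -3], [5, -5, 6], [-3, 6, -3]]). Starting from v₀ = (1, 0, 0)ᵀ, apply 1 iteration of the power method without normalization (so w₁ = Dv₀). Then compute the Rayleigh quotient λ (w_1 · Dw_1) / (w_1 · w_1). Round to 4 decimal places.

-7.5143

w1 = Dv₀ = (1, 5, -3)
Dw1 = (35, -38, 36)
w1·Dw1 = 1·35 + 5·(-38) + (-3)·36 = -263; w1·w1 = 1·1 + 5·5 + (-3)·(-3) = 35
λ ≈ -263/35 = -7.5143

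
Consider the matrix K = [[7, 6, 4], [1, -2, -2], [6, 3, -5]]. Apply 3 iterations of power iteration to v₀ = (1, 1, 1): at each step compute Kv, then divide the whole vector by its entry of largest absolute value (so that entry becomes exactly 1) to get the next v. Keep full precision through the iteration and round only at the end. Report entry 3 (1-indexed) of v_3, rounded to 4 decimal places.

0.3181

Kv0 = (17.00000, -3.00000, 4.00000); divide by 17.00000 → v1 = (1.00000, -0.17647, 0.23529)
Kv1 = (6.88235, 0.88235, 4.29412); divide by 6.88235 → v2 = (1.00000, 0.12821, 0.62393)
Kv2 = (10.26496, -0.50427, 3.26496); divide by 10.26496 → v3 = (1.00000, -0.04913, 0.31807)
Requested entry of v3: 382/1201 = 0.3181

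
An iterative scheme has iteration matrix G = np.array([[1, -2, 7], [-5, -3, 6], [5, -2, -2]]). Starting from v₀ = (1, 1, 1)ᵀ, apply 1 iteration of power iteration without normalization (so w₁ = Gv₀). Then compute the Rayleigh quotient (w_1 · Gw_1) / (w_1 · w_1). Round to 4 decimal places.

4.1463

w1 = Gv₀ = (6, -2, 1)
Gw1 = (17, -18, 32)
w1·Gw1 = 6·17 + (-2)·(-18) + 1·32 = 170; w1·w1 = 6·6 + (-2)·(-2) + 1·1 = 41
λ ≈ 170/41 = 4.1463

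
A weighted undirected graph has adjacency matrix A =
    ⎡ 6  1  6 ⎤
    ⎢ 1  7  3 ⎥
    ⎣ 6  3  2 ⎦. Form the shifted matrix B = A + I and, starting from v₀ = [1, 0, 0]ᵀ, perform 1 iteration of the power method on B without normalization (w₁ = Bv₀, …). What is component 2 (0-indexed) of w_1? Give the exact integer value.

6

B = A + I has rows (7, 1, 6); (1, 8, 3); (6, 3, 3)
w1 = Bv₀ = (7·1 + 1·0 + 6·0; 1·1 + 8·0 + 3·0; 6·1 + 3·0 + 3·0) = (7, 1, 6)
Requested component of w1: 6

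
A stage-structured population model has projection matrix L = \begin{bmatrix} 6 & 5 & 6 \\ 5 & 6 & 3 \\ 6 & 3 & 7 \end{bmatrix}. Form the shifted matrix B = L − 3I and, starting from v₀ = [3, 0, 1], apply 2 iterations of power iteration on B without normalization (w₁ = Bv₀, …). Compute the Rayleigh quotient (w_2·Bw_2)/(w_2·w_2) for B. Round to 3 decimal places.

μ ≈ 12.742

B = L − 3I has rows (3, 5, 6); (5, 3, 3); (6, 3, 4)
w1 = Bv₀ = (3·3 + 5·0 + 6·1; 5·3 + 3·0 + 3·1; 6·3 + 3·0 + 4·1) = (15, 18, 22)
w2 = Bw1 = (3·15 + 5·18 + 6·22; 5·15 + 3·18 + 3·22; 6·15 + 3·18 + 4·22) = (267, 195, 232)
Bw2 = (3168, 2616, 3115)
w2·Bw2 = 2078656; w2·w2 = 163138; μ ≈ 2078656/163138 = 12.742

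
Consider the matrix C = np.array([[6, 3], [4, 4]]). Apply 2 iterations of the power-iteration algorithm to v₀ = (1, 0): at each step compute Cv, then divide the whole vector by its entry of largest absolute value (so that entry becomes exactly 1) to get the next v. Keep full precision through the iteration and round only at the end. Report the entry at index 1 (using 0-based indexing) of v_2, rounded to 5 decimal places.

0.83333

Cv0 = (6.000000, 4.000000); divide by 6.000000 → v1 = (1.000000, 0.666667)
Cv1 = (8.000000, 6.666667); divide by 8.000000 → v2 = (1.000000, 0.833333)
Requested entry of v2: 40/48 = 0.83333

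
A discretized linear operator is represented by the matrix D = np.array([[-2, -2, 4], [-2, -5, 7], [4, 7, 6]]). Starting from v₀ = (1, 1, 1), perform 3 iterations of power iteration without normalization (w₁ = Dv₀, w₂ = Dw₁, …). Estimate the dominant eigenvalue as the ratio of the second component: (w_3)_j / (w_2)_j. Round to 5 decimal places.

w1 = Dv₀ = ((-2)·1 + (-2)·1 + 4·1; (-2)·1 + (-5)·1 + 7·1; 4·1 + 7·1 + 6·1) = (0, 0, 17)
w2 = Dw1 = ((-2)·0 + (-2)·0 + 4·17; (-2)·0 + (-5)·0 + 7·17; 4·0 + 7·0 + 6·17) = (68, 119, 102)
w3 = Dw2 = (34, -17, 1717)
Ratio at component: -17 / 119 = -0.14286

λ ≈ -0.14286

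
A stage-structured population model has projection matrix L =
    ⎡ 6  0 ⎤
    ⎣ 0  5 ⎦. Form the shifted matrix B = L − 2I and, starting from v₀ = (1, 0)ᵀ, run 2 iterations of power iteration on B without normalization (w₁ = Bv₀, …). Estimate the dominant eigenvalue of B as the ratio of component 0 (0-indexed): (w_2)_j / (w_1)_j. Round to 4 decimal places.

4.0000

B = L − 2I has rows (4, 0); (0, 3)
w1 = Bv₀ = (4·1 + 0·0; 0·1 + 3·0) = (4, 0)
w2 = Bw1 = (4·4 + 0·0; 0·4 + 3·0) = (16, 0)
Ratio: 16/4 = 4.0000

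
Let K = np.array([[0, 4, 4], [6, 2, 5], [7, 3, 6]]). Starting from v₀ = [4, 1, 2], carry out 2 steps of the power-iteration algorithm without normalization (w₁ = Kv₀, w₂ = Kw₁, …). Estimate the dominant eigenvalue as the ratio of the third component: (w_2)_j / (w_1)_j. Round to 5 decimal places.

λ ≈ 10.46512

w1 = Kv₀ = (12, 36, 43)
w2 = Kw1 = (316, 359, 450)
Ratio at component: 450 / 43 = 10.46512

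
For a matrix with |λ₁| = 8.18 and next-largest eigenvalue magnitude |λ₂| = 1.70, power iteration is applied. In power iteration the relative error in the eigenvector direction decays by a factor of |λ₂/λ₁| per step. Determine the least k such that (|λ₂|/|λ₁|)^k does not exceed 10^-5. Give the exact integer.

8

|λ₂/λ₁| = 1.70/8.18 = 0.20782
Need k ≥ ln(10^-5) / ln(0.20782) = -11.5129 / -1.5711 ≈ 7.328
Smallest integer k satisfying the bound: 8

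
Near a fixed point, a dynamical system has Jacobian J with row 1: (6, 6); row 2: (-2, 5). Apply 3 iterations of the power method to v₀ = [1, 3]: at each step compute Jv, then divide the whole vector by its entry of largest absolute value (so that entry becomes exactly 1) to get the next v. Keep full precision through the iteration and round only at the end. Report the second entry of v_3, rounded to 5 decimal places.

Jv0 = (24.000000, 13.000000); divide by 24.000000 → v1 = (1.000000, 0.541667)
Jv1 = (9.250000, 0.708333); divide by 9.250000 → v2 = (1.000000, 0.076577)
Jv2 = (6.459459, -1.617117); divide by 6.459459 → v3 = (1.000000, -0.250349)
Requested entry of v3: -359/1434 = -0.25035

-0.25035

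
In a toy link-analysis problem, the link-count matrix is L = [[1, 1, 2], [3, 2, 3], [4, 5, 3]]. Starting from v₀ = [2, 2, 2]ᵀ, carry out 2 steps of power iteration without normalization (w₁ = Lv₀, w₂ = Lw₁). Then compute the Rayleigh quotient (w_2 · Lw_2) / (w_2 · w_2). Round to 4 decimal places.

w1 = Lv₀ = (1·2 + 1·2 + 2·2; 3·2 + 2·2 + 3·2; 4·2 + 5·2 + 3·2) = (8, 16, 24)
w2 = Lw1 = (1·8 + 1·16 + 2·24; 3·8 + 2·16 + 3·24; 4·8 + 5·16 + 3·24) = (72, 128, 184)
Lw2 = (568, 1024, 1480)
w2·Lw2 = 72·568 + 128·1024 + 184·1480 = 444288; w2·w2 = 72·72 + 128·128 + 184·184 = 55424
λ ≈ 444288/55424 = 8.0162

8.0162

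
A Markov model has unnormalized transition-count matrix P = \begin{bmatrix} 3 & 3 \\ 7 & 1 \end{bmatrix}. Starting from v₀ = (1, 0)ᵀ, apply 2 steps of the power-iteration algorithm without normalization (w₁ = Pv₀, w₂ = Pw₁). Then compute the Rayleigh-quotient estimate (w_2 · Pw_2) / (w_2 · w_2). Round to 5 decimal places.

w1 = Pv₀ = (3, 7)
w2 = Pw1 = (30, 28)
Pw2 = (174, 238)
w2·Pw2 = 30·174 + 28·238 = 11884; w2·w2 = 30·30 + 28·28 = 1684
λ ≈ 11884/1684 = 7.05701

7.05701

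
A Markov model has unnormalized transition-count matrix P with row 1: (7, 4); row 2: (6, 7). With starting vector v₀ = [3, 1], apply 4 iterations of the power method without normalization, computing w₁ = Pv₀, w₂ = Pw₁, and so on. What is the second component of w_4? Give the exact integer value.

46825

w1 = Pv₀ = (7·3 + 4·1; 6·3 + 7·1) = (25, 25)
w2 = Pw1 = (7·25 + 4·25; 6·25 + 7·25) = (275, 325)
w3 = Pw2 = (3225, 3925)
w4 = Pw3 = (38275, 46825)
The requested component of w4 is 46825.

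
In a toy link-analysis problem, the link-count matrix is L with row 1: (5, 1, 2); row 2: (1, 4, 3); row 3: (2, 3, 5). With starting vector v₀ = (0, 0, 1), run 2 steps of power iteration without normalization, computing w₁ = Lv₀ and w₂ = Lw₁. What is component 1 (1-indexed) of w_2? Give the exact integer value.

23

w1 = Lv₀ = (2, 3, 5)
w2 = Lw1 = (23, 29, 38)
The requested component of w2 is 23.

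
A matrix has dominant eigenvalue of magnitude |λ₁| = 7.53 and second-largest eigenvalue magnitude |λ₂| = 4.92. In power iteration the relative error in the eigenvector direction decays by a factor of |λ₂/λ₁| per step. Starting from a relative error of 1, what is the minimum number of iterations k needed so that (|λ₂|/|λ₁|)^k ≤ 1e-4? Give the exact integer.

|λ₂/λ₁| = 4.92/7.53 = 0.65339
Need k ≥ ln(1e-4) / ln(0.65339) = -9.2103 / -0.4256 ≈ 21.642
Smallest integer k satisfying the bound: 22

22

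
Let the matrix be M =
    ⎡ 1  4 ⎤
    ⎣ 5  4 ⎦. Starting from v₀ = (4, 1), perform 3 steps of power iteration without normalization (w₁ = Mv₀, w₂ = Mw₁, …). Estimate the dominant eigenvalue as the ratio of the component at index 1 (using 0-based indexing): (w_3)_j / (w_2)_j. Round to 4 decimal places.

w1 = Mv₀ = (8, 24)
w2 = Mw1 = (104, 136)
w3 = Mw2 = (648, 1064)
Ratio at component: 1064 / 136 = 7.8235

λ ≈ 7.8235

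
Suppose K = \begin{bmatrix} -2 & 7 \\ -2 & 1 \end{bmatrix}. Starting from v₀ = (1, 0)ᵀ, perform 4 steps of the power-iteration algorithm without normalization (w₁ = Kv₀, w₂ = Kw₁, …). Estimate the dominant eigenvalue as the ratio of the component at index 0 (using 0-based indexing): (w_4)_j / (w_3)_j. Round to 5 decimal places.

2.52941

w1 = Kv₀ = (-2, -2)
w2 = Kw1 = (-10, 2)
w3 = Kw2 = (34, 22)
w4 = Kw3 = (86, -46)
Ratio at component: 86 / 34 = 2.52941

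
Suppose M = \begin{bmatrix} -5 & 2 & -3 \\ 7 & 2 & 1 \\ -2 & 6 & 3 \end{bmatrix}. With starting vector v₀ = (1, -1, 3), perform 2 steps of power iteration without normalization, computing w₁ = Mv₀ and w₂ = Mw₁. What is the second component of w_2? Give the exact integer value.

w1 = Mv₀ = (-16, 8, 1)
w2 = Mw1 = (93, -95, 83)
The requested component of w2 is -95.

-95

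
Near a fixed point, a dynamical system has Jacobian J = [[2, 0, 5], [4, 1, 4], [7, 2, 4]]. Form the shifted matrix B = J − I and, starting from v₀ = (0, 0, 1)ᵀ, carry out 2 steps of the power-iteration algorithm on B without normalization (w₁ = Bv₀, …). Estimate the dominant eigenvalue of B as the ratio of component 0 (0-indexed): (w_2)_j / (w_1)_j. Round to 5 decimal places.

4.00000

B = J − I has rows (1, 0, 5); (4, 0, 4); (7, 2, 3)
w1 = Bv₀ = (5, 4, 3)
w2 = Bw1 = (20, 32, 52)
Ratio: 20/5 = 4.00000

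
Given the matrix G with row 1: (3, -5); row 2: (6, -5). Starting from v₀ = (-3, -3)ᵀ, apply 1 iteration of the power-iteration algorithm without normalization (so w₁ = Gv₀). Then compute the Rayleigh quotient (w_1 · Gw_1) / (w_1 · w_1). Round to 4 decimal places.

λ ≈ 1.0000

w1 = Gv₀ = (3·(-3) + (-5)·(-3); 6·(-3) + (-5)·(-3)) = (6, -3)
Gw1 = (33, 51)
w1·Gw1 = 6·33 + (-3)·51 = 45; w1·w1 = 6·6 + (-3)·(-3) = 45
λ ≈ 45/45 = 1.0000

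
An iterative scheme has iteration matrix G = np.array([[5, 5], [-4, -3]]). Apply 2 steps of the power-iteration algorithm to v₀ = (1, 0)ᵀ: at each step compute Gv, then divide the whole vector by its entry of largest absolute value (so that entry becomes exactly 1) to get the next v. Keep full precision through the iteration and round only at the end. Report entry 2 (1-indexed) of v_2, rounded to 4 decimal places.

1.0000

Gv0 = (5.00000, -4.00000); divide by 5.00000 → v1 = (1.00000, -0.80000)
Gv1 = (1.00000, -1.60000); divide by -1.60000 → v2 = (-0.62500, 1.00000)
Requested entry of v2: -8/-8 = 1.0000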